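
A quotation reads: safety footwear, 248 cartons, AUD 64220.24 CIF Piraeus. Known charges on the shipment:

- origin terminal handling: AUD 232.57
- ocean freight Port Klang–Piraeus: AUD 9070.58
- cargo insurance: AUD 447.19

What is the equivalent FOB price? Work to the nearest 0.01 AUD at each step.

FOB price: AUD 54702.47

Not relevant to the conversion: origin terminal — on the seller under both CIF and FOB; already in the CIF price and stays in the FOB price.
From CIF to FOB, the seller no longer bears: freight, insurance.
FOB price = 64220.24 − 9070.58 − 447.19 = 54702.47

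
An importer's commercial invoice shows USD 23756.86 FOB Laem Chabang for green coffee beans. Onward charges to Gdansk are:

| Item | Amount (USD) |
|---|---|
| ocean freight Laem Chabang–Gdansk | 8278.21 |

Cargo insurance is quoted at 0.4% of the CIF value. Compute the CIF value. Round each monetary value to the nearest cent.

Let C be the CIF value. C = FOB price + freight + 0.4% × C
C − 0.4% × C = 23756.86 + 8278.21
0.996 × C = 32035.07
C = 32035.07 / 0.996 = 32163.72
Insurance premium = 0.4% × 32163.72 = 128.65

CIF value: USD 32163.72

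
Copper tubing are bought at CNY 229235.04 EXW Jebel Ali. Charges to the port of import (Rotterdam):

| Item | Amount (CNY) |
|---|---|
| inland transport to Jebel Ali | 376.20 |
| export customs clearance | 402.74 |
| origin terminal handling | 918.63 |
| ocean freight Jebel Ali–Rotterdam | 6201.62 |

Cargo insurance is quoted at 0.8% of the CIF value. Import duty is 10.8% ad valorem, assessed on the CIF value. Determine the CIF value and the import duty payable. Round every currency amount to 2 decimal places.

Let C be the CIF value. C = EXW price + pre-shipment costs + freight + 0.8% × C
C − 0.8% × C = 229235.04 + 376.20 + 402.74 + 918.63 + 6201.62
0.992 × C = 237134.23
C = 237134.23 / 0.992 = 239046.60
Insurance premium = 0.8% × 239046.60 = 1912.37
Import duty = 239046.60 × 10.8% = 25817.03

CIF value: CNY 239046.60; import duty: CNY 25817.03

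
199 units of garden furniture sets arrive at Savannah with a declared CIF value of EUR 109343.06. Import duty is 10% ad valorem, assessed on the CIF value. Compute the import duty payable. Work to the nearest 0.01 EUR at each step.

Import duty: EUR 10934.31

Import duty = 109343.06 × 10% = 10934.31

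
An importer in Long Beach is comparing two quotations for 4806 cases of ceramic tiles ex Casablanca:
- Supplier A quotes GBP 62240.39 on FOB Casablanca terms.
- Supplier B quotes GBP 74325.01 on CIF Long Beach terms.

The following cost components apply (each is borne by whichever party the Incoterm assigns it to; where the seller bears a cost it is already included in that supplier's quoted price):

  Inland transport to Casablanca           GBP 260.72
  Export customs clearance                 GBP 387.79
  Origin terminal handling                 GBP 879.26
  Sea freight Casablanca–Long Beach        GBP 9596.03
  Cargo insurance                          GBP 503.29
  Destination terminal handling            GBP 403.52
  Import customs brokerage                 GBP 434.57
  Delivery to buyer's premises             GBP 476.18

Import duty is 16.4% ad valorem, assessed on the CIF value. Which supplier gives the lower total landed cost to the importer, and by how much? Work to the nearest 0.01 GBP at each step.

Supplier A (FOB):
CIF value = FOB price + freight + insurance = 62240.39 + 9596.03 + 503.29 = 72339.71
Import duty = 72339.71 × 16.4% = 11863.71
Buyer bears (A): 9596.03 + 503.29 + 403.52 + 434.57 + 476.18 = 11413.59
Landed cost (A) = invoice 62240.39 + 11413.59 + duty 11863.71 = 85517.69
Supplier B (CIF):
The CIF price already equals the CIF value: 74325.01
Import duty = 74325.01 × 16.4% = 12189.30
Buyer bears (B): 403.52 + 434.57 + 476.18 = 1314.27
Landed cost (B) = invoice 74325.01 + 1314.27 + duty 12189.30 = 87828.58
Difference = |85517.69 − 87828.58| = 2310.89

Supplier A is cheaper by GBP 2310.89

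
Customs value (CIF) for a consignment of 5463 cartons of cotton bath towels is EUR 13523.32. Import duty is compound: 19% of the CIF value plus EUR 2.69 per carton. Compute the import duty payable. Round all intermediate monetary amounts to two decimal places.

Ad valorem component: 13523.32 × 19% = 2569.43
Specific component: 5463 × 2.69 = 14695.47
Import duty = 2569.43 + 14695.47 = 17264.90

Import duty: EUR 17264.90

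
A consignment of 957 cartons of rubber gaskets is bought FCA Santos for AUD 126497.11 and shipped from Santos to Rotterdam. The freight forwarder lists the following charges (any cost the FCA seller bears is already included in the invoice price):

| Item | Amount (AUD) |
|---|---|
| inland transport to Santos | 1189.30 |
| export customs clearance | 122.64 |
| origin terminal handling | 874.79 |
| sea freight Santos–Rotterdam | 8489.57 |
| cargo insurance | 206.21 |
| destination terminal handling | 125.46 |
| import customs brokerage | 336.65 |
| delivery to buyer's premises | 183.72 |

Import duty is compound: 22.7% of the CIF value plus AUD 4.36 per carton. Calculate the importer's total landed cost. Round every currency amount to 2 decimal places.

FCA: the seller delivers export-cleared goods to the carrier; the buyer bears costs from that point.
Already in the invoice (seller's account under FCA): inland to port, export clearance — exclude.
CIF value = FCA price + origin terminal + freight + insurance = 126497.11 + 874.79 + 8489.57 + 206.21 = 136067.68
Ad valorem component: 136067.68 × 22.7% = 30887.36
Specific component: 957 × 4.36 = 4172.52
Import duty = 30887.36 + 4172.52 = 35059.88
Buyer bears: origin terminal 874.79 + freight 8489.57 + insurance 206.21 + destination terminal 125.46 + brokerage 336.65 + delivery 183.72 + duty 35059.88 = 45276.28
Landed cost = invoice 126497.11 + 45276.28 = 171773.39

Total landed cost: AUD 171773.39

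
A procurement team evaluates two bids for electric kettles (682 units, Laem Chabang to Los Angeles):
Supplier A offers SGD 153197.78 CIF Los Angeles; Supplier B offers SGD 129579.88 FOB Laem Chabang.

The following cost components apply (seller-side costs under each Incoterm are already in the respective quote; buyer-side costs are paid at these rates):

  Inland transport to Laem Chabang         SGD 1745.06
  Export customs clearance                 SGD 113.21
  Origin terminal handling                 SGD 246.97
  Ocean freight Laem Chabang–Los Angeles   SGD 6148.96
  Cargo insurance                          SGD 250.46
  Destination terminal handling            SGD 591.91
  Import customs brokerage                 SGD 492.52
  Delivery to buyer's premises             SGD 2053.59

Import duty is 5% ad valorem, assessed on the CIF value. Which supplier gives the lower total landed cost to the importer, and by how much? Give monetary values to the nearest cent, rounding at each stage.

Supplier A (CIF):
The CIF price already equals the CIF value: 153197.78
Import duty = 153197.78 × 5% = 7659.89
Buyer bears (A): 591.91 + 492.52 + 2053.59 = 3138.02
Landed cost (A) = invoice 153197.78 + 3138.02 + duty 7659.89 = 163995.69
Supplier B (FOB):
CIF value = FOB price + freight + insurance = 129579.88 + 6148.96 + 250.46 = 135979.30
Import duty = 135979.30 × 5% = 6798.97
Buyer bears (B): 6148.96 + 250.46 + 591.91 + 492.52 + 2053.59 = 9537.44
Landed cost (B) = invoice 129579.88 + 9537.44 + duty 6798.97 = 145916.29
Difference = |163995.69 − 145916.29| = 18079.40

Supplier B is cheaper by SGD 18079.40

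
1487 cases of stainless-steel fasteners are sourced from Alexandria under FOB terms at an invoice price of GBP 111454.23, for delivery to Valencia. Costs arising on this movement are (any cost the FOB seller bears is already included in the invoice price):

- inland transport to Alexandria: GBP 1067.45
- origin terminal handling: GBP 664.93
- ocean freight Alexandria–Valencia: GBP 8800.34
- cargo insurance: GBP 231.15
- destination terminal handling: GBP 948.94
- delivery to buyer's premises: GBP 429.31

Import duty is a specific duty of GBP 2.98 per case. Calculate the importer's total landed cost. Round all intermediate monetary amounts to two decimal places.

Total landed cost: GBP 126295.23

FOB: the seller bears costs until goods are on board at the origin port; the buyer bears freight, insurance and all costs thereafter.
Already in the invoice (seller's account under FOB): inland to port, origin terminal — exclude.
CIF value = FOB price + freight + insurance = 111454.23 + 8800.34 + 231.15 = 120485.72
Import duty = 1487 × 2.98 = 4431.26
Buyer bears: freight 8800.34 + insurance 231.15 + destination terminal 948.94 + delivery 429.31 + duty 4431.26 = 14841.00
Landed cost = invoice 111454.23 + 14841.00 = 126295.23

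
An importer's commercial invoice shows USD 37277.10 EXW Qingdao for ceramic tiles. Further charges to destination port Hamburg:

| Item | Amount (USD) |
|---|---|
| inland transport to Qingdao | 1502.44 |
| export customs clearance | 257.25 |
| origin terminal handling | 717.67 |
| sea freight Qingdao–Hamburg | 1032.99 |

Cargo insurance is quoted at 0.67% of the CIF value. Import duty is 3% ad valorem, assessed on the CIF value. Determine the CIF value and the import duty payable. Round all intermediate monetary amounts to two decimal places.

CIF value: USD 41062.57; import duty: USD 1231.88

Let C be the CIF value. C = EXW price + pre-shipment costs + freight + 0.67% × C
C − 0.67% × C = 37277.10 + 1502.44 + 257.25 + 717.67 + 1032.99
0.9933 × C = 40787.45
C = 40787.45 / 0.9933 = 41062.57
Insurance premium = 0.67% × 41062.57 = 275.12
Import duty = 41062.57 × 3% = 1231.88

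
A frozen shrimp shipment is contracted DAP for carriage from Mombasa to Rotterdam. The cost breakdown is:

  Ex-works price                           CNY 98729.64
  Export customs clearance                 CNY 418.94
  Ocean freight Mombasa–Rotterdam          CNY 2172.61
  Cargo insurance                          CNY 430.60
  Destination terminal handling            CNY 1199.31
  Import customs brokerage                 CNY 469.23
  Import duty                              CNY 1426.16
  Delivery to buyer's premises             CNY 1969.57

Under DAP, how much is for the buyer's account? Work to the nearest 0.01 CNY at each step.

DAP: the seller bears all costs to the named destination except import duty and clearance.
Seller's account: goods 98729.64 + export clearance 418.94 + freight 2172.61 + insurance 430.60 + destination terminal 1199.31 + delivery 1969.57 = 104920.67
Buyer's account: brokerage 469.23 + duty 1426.16 = 1895.39

Buyer's account: CNY 1895.39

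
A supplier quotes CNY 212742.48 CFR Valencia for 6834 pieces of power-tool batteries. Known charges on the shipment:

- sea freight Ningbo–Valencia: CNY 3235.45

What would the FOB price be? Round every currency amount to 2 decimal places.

From CFR to FOB, the seller no longer bears: freight.
FOB price = 212742.48 − 3235.45 = 209507.03

FOB price: CNY 209507.03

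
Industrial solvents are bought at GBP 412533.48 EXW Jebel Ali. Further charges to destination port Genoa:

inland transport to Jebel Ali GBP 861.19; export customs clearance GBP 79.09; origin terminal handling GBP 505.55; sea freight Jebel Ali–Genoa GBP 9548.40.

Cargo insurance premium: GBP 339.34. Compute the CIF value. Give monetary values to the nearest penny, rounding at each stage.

CIF = EXW price + pre-shipment costs + freight + insurance
CIF = 412533.48 + 861.19 + 79.09 + 505.55 + 9548.40 + 339.34 = 423867.05

CIF value: GBP 423867.05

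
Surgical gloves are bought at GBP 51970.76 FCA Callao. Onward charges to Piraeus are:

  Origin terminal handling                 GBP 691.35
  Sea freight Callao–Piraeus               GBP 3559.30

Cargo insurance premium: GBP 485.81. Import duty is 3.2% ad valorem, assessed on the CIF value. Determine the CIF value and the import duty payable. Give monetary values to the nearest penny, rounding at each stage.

CIF = FCA price + pre-shipment costs + freight + insurance
CIF = 51970.76 + 691.35 + 3559.30 + 485.81 = 56707.22
Import duty = 56707.22 × 3.2% = 1814.63

CIF value: GBP 56707.22; import duty: GBP 1814.63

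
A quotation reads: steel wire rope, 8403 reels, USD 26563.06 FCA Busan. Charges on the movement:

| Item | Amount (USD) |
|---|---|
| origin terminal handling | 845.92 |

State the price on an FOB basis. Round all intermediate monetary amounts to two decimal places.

FOB price: USD 27408.98

From FCA to FOB, the seller additionally bears: origin terminal.
FOB price = 26563.06 + 845.92 = 27408.98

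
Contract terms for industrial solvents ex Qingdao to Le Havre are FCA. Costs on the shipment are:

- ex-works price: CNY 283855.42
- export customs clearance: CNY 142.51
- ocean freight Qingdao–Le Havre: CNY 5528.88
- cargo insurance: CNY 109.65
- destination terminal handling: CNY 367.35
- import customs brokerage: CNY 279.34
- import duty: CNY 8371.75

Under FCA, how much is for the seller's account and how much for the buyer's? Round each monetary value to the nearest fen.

Seller: CNY 283997.93; buyer: CNY 14656.97

FCA: the seller delivers export-cleared goods to the carrier; the buyer bears costs from that point.
Seller's account: goods 283855.42 + export clearance 142.51 = 283997.93
Buyer's account: freight 5528.88 + insurance 109.65 + destination terminal 367.35 + brokerage 279.34 + duty 8371.75 = 14656.97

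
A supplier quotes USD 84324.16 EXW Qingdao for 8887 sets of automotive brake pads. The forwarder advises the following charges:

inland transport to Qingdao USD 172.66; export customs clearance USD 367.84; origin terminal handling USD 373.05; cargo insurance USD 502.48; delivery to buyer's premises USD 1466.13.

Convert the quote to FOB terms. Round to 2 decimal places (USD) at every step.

Not relevant to the conversion: delivery, insurance — on the buyer under both terms; not part of either seller's price.
From EXW to FOB, the seller additionally bears: inland to port, export clearance, origin terminal.
FOB price = 84324.16 + 172.66 + 367.84 + 373.05 = 85237.71

FOB price: USD 85237.71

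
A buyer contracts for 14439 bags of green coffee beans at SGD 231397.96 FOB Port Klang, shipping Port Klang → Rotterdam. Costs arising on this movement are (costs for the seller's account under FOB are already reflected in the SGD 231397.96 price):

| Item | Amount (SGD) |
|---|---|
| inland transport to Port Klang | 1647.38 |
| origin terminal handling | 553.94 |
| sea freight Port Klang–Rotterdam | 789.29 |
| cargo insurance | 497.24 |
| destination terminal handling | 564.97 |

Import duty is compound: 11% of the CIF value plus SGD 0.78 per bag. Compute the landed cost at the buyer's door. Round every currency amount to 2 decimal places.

FOB: the seller bears costs until goods are on board at the origin port; the buyer bears freight, insurance and all costs thereafter.
Already in the invoice (seller's account under FOB): inland to port, origin terminal — exclude.
CIF value = FOB price + freight + insurance = 231397.96 + 789.29 + 497.24 = 232684.49
Ad valorem component: 232684.49 × 11% = 25595.29
Specific component: 14439 × 0.78 = 11262.42
Import duty = 25595.29 + 11262.42 = 36857.71
Buyer bears: freight 789.29 + insurance 497.24 + destination terminal 564.97 + duty 36857.71 = 38709.21
Landed cost = invoice 231397.96 + 38709.21 = 270107.17

Total landed cost: SGD 270107.17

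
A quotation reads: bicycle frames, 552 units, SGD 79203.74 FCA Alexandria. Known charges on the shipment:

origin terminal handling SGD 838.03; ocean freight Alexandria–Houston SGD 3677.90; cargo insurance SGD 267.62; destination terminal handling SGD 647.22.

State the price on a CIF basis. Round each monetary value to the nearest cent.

CIF price: SGD 83987.29

Not relevant to the conversion: destination terminal — on the buyer under both terms; not part of either seller's price.
From FCA to CIF, the seller additionally bears: origin terminal, freight, insurance.
CIF price = 79203.74 + 838.03 + 3677.90 + 267.62 = 83987.29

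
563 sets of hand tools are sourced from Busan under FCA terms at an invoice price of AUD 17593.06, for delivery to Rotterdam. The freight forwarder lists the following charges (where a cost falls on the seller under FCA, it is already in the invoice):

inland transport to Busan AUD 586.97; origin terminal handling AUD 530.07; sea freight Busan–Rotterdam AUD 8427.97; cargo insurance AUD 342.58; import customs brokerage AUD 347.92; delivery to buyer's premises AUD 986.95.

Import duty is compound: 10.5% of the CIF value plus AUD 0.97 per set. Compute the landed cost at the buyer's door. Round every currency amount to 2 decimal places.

FCA: the seller delivers export-cleared goods to the carrier; the buyer bears costs from that point.
Already in the invoice (seller's account under FCA): inland to port — exclude.
CIF value = FCA price + origin terminal + freight + insurance = 17593.06 + 530.07 + 8427.97 + 342.58 = 26893.68
Ad valorem component: 26893.68 × 10.5% = 2823.84
Specific component: 563 × 0.97 = 546.11
Import duty = 2823.84 + 546.11 = 3369.95
Buyer bears: origin terminal 530.07 + freight 8427.97 + insurance 342.58 + brokerage 347.92 + delivery 986.95 + duty 3369.95 = 14005.44
Landed cost = invoice 17593.06 + 14005.44 = 31598.50

Total landed cost: AUD 31598.50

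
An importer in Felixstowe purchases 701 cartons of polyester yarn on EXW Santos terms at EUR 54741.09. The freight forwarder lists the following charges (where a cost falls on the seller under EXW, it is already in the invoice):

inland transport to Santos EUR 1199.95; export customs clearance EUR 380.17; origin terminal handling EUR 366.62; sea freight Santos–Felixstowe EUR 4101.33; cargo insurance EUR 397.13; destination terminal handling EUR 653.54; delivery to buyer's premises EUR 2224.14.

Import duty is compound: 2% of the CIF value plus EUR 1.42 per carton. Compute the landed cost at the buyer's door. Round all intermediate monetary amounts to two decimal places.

EXW: the seller makes goods available at their premises; the buyer bears all onward costs.
CIF value = EXW price + inland to port + export clearance + origin terminal + freight + insurance = 54741.09 + 1199.95 + 380.17 + 366.62 + 4101.33 + 397.13 = 61186.29
Ad valorem component: 61186.29 × 2% = 1223.73
Specific component: 701 × 1.42 = 995.42
Import duty = 1223.73 + 995.42 = 2219.15
Buyer bears: inland to port 1199.95 + export clearance 380.17 + origin terminal 366.62 + freight 4101.33 + insurance 397.13 + destination terminal 653.54 + delivery 2224.14 + duty 2219.15 = 11542.03
Landed cost = invoice 54741.09 + 11542.03 = 66283.12

Total landed cost: EUR 66283.12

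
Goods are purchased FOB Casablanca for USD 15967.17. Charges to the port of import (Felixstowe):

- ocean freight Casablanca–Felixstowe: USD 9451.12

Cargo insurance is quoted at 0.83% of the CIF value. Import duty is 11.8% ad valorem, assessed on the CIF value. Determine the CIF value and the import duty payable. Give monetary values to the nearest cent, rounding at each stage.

Let C be the CIF value. C = FOB price + freight + 0.83% × C
C − 0.83% × C = 15967.17 + 9451.12
0.9917 × C = 25418.29
C = 25418.29 / 0.9917 = 25631.03
Insurance premium = 0.83% × 25631.03 = 212.74
Import duty = 25631.03 × 11.8% = 3024.46

CIF value: USD 25631.03; import duty: USD 3024.46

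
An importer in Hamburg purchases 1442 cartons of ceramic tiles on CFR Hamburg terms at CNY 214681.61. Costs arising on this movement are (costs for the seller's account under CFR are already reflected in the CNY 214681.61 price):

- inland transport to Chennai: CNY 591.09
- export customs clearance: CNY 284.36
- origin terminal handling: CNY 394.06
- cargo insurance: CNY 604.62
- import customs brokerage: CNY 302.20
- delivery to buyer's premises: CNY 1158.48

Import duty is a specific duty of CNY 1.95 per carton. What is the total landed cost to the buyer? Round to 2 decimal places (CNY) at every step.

CFR: the seller pays costs through ocean freight to the destination port, but not insurance.
Already in the invoice (seller's account under CFR): inland to port, export clearance, origin terminal — exclude.
CIF value = CFR price + insurance = 214681.61 + 604.62 = 215286.23
Import duty = 1442 × 1.95 = 2811.90
Buyer bears: insurance 604.62 + brokerage 302.20 + delivery 1158.48 + duty 2811.90 = 4877.20
Landed cost = invoice 214681.61 + 4877.20 = 219558.81

Total landed cost: CNY 219558.81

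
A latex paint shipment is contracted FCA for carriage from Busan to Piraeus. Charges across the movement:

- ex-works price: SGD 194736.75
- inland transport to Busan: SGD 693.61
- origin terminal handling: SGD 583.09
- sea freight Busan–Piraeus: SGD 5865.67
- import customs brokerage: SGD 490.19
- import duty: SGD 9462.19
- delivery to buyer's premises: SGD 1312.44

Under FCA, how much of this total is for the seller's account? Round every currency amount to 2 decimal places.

Seller's account: SGD 195430.36

FCA: the seller delivers export-cleared goods to the carrier; the buyer bears costs from that point.
Seller's account: goods 194736.75 + inland to port 693.61 = 195430.36
Buyer's account: origin terminal 583.09 + freight 5865.67 + brokerage 490.19 + duty 9462.19 + delivery 1312.44 = 17713.58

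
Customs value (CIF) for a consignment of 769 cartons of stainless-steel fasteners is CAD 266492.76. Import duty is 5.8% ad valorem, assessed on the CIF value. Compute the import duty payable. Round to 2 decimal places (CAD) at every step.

Import duty: CAD 15456.58

Import duty = 266492.76 × 5.8% = 15456.58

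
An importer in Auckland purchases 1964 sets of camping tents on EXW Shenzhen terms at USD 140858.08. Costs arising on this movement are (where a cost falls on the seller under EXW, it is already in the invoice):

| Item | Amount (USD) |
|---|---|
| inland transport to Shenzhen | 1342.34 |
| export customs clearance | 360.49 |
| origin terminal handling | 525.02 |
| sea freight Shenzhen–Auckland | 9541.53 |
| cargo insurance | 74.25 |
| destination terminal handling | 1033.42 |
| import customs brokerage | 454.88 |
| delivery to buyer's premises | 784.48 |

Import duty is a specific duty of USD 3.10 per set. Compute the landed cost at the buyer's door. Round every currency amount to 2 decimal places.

EXW: the seller makes goods available at their premises; the buyer bears all onward costs.
CIF value = EXW price + inland to port + export clearance + origin terminal + freight + insurance = 140858.08 + 1342.34 + 360.49 + 525.02 + 9541.53 + 74.25 = 152701.71
Import duty = 1964 × 3.10 = 6088.40
Buyer bears: inland to port 1342.34 + export clearance 360.49 + origin terminal 525.02 + freight 9541.53 + insurance 74.25 + destination terminal 1033.42 + brokerage 454.88 + delivery 784.48 + duty 6088.40 = 20204.81
Landed cost = invoice 140858.08 + 20204.81 = 161062.89

Total landed cost: USD 161062.89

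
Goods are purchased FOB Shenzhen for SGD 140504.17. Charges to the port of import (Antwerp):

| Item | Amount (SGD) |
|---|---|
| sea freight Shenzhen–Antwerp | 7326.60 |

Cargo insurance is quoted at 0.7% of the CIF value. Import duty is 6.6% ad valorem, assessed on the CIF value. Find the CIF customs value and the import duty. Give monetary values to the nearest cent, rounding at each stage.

Let C be the CIF value. C = FOB price + freight + 0.7% × C
C − 0.7% × C = 140504.17 + 7326.60
0.993 × C = 147830.77
C = 147830.77 / 0.993 = 148872.88
Insurance premium = 0.7% × 148872.88 = 1042.11
Import duty = 148872.88 × 6.6% = 9825.61

CIF value: SGD 148872.88; import duty: SGD 9825.61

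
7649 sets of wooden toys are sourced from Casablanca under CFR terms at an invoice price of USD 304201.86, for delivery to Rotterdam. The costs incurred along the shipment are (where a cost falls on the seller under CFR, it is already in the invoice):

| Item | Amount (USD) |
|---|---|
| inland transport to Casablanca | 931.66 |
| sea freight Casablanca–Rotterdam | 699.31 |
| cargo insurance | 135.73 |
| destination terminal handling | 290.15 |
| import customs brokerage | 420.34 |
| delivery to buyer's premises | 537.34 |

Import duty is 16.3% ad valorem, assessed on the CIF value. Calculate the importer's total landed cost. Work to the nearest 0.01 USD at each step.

Total landed cost: USD 355192.45

CFR: the seller pays costs through ocean freight to the destination port, but not insurance.
Already in the invoice (seller's account under CFR): inland to port, freight — exclude.
CIF value = CFR price + insurance = 304201.86 + 135.73 = 304337.59
Import duty = 304337.59 × 16.3% = 49607.03
Buyer bears: insurance 135.73 + destination terminal 290.15 + brokerage 420.34 + delivery 537.34 + duty 49607.03 = 50990.59
Landed cost = invoice 304201.86 + 50990.59 = 355192.45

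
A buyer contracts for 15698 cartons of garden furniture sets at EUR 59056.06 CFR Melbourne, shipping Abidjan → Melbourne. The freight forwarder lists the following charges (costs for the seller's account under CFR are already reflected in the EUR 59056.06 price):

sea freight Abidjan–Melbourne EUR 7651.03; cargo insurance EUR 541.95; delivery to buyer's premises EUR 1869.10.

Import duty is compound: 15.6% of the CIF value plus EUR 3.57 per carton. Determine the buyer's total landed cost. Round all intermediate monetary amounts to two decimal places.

CFR: the seller pays costs through ocean freight to the destination port, but not insurance.
Already in the invoice (seller's account under CFR): freight — exclude.
CIF value = CFR price + insurance = 59056.06 + 541.95 = 59598.01
Ad valorem component: 59598.01 × 15.6% = 9297.29
Specific component: 15698 × 3.57 = 56041.86
Import duty = 9297.29 + 56041.86 = 65339.15
Buyer bears: insurance 541.95 + delivery 1869.10 + duty 65339.15 = 67750.20
Landed cost = invoice 59056.06 + 67750.20 = 126806.26

Total landed cost: EUR 126806.26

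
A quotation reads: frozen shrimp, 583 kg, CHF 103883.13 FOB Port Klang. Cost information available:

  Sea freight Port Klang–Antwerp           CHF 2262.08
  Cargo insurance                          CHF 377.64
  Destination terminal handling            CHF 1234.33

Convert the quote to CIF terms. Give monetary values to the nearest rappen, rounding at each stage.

CIF price: CHF 106522.85

Not relevant to the conversion: destination terminal — on the buyer under both terms; not part of either seller's price.
From FOB to CIF, the seller additionally bears: freight, insurance.
CIF price = 103883.13 + 2262.08 + 377.64 = 106522.85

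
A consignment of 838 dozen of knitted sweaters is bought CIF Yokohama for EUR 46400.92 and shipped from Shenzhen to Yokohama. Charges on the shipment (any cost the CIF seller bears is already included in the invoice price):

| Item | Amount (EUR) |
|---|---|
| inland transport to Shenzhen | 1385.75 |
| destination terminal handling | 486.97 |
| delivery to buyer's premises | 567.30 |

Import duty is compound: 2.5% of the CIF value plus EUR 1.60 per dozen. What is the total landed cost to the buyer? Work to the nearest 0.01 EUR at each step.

CIF: the seller pays costs through ocean freight and marine insurance to the destination port.
Already in the invoice (seller's account under CIF): inland to port — exclude.
The CIF price already equals the CIF value: 46400.92
Ad valorem component: 46400.92 × 2.5% = 1160.02
Specific component: 838 × 1.60 = 1340.80
Import duty = 1160.02 + 1340.80 = 2500.82
Buyer bears: destination terminal 486.97 + delivery 567.30 + duty 2500.82 = 3555.09
Landed cost = invoice 46400.92 + 3555.09 = 49956.01

Total landed cost: EUR 49956.01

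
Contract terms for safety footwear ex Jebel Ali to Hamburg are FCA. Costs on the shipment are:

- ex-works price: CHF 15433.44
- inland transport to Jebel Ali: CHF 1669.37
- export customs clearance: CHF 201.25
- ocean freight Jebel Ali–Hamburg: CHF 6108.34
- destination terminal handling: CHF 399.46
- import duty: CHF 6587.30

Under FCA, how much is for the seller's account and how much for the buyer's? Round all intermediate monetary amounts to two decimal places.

Seller: CHF 17304.06; buyer: CHF 13095.10

FCA: the seller delivers export-cleared goods to the carrier; the buyer bears costs from that point.
Seller's account: goods 15433.44 + inland to port 1669.37 + export clearance 201.25 = 17304.06
Buyer's account: freight 6108.34 + destination terminal 399.46 + duty 6587.30 = 13095.10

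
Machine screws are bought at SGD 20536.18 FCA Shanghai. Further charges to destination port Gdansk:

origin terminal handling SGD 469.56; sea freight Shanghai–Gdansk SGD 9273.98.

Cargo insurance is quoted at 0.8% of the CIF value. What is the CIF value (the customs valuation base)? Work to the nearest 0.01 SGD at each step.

CIF value: SGD 30523.91

Let C be the CIF value. C = FCA price + pre-shipment costs + freight + 0.8% × C
C − 0.8% × C = 20536.18 + 469.56 + 9273.98
0.992 × C = 30279.72
C = 30279.72 / 0.992 = 30523.91
Insurance premium = 0.8% × 30523.91 = 244.19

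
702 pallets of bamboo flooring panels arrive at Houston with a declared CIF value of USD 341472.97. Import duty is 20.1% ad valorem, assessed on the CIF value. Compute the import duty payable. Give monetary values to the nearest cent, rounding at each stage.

Import duty = 341472.97 × 20.1% = 68636.07

Import duty: USD 68636.07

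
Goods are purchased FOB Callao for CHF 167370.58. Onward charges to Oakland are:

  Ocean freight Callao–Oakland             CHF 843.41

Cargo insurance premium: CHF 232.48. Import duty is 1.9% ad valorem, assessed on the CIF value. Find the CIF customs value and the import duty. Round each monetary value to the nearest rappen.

CIF = FOB price + freight + insurance
CIF = 167370.58 + 843.41 + 232.48 = 168446.47
Import duty = 168446.47 × 1.9% = 3200.48

CIF value: CHF 168446.47; import duty: CHF 3200.48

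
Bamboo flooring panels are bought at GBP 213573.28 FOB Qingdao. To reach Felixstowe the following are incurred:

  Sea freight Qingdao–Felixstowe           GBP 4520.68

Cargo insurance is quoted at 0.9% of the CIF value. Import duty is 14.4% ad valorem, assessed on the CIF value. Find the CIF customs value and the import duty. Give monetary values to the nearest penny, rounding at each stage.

CIF value: GBP 220074.63; import duty: GBP 31690.75

Let C be the CIF value. C = FOB price + freight + 0.9% × C
C − 0.9% × C = 213573.28 + 4520.68
0.991 × C = 218093.96
C = 218093.96 / 0.991 = 220074.63
Insurance premium = 0.9% × 220074.63 = 1980.67
Import duty = 220074.63 × 14.4% = 31690.75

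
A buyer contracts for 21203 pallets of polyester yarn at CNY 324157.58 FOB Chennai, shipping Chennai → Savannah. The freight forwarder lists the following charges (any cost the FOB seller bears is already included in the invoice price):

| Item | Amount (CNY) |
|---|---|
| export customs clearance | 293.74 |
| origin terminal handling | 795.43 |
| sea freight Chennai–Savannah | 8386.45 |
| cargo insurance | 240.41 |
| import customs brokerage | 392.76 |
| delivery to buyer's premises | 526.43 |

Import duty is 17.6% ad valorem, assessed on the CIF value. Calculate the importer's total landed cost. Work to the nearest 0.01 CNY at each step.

FOB: the seller bears costs until goods are on board at the origin port; the buyer bears freight, insurance and all costs thereafter.
Already in the invoice (seller's account under FOB): export clearance, origin terminal — exclude.
CIF value = FOB price + freight + insurance = 324157.58 + 8386.45 + 240.41 = 332784.44
Import duty = 332784.44 × 17.6% = 58570.06
Buyer bears: freight 8386.45 + insurance 240.41 + brokerage 392.76 + delivery 526.43 + duty 58570.06 = 68116.11
Landed cost = invoice 324157.58 + 68116.11 = 392273.69

Total landed cost: CNY 392273.69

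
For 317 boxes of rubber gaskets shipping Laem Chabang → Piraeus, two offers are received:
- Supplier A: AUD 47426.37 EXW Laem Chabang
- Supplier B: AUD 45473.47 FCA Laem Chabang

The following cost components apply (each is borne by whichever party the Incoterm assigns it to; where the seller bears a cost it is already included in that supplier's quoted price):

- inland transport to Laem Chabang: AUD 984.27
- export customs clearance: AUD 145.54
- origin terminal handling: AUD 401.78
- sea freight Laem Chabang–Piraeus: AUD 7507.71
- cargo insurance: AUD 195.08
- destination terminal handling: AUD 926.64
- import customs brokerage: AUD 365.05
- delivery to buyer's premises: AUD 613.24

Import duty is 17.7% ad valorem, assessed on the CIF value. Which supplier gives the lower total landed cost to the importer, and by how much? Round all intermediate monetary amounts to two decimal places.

Supplier B is cheaper by AUD 3628.35

Supplier A (EXW):
CIF value = EXW price + inland to port + export clearance + origin terminal + freight + insurance = 47426.37 + 984.27 + 145.54 + 401.78 + 7507.71 + 195.08 = 56660.75
Import duty = 56660.75 × 17.7% = 10028.95
Buyer bears (A): 984.27 + 145.54 + 401.78 + 7507.71 + 195.08 + 926.64 + 365.05 + 613.24 = 11139.31
Landed cost (A) = invoice 47426.37 + 11139.31 + duty 10028.95 = 68594.63
Supplier B (FCA):
CIF value = FCA price + origin terminal + freight + insurance = 45473.47 + 401.78 + 7507.71 + 195.08 = 53578.04
Import duty = 53578.04 × 17.7% = 9483.31
Buyer bears (B): 401.78 + 7507.71 + 195.08 + 926.64 + 365.05 + 613.24 = 10009.50
Landed cost (B) = invoice 45473.47 + 10009.50 + duty 9483.31 = 64966.28
Difference = |68594.63 − 64966.28| = 3628.35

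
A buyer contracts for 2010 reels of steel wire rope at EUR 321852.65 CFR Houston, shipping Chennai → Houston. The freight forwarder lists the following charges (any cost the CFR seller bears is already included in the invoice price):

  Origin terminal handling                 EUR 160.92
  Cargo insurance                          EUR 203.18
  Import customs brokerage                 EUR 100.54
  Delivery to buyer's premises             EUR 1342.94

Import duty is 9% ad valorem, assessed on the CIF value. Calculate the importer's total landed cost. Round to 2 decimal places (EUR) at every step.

Total landed cost: EUR 352484.33

CFR: the seller pays costs through ocean freight to the destination port, but not insurance.
Already in the invoice (seller's account under CFR): origin terminal — exclude.
CIF value = CFR price + insurance = 321852.65 + 203.18 = 322055.83
Import duty = 322055.83 × 9% = 28985.02
Buyer bears: insurance 203.18 + brokerage 100.54 + delivery 1342.94 + duty 28985.02 = 30631.68
Landed cost = invoice 321852.65 + 30631.68 = 352484.33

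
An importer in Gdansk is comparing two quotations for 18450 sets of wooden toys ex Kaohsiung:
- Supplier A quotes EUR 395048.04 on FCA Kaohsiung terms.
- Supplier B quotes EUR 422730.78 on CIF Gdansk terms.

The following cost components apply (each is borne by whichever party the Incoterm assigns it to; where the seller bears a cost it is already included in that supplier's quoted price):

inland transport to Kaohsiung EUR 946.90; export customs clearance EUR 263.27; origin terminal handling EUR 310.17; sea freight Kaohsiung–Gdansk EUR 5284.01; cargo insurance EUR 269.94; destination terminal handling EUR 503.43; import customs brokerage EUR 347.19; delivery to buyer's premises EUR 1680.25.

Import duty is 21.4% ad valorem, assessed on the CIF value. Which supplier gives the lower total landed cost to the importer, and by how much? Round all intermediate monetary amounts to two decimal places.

Supplier A (FCA):
CIF value = FCA price + origin terminal + freight + insurance = 395048.04 + 310.17 + 5284.01 + 269.94 = 400912.16
Import duty = 400912.16 × 21.4% = 85795.20
Buyer bears (A): 310.17 + 5284.01 + 269.94 + 503.43 + 347.19 + 1680.25 = 8394.99
Landed cost (A) = invoice 395048.04 + 8394.99 + duty 85795.20 = 489238.23
Supplier B (CIF):
The CIF price already equals the CIF value: 422730.78
Import duty = 422730.78 × 21.4% = 90464.39
Buyer bears (B): 503.43 + 347.19 + 1680.25 = 2530.87
Landed cost (B) = invoice 422730.78 + 2530.87 + duty 90464.39 = 515726.04
Difference = |489238.23 − 515726.04| = 26487.81

Supplier A is cheaper by EUR 26487.81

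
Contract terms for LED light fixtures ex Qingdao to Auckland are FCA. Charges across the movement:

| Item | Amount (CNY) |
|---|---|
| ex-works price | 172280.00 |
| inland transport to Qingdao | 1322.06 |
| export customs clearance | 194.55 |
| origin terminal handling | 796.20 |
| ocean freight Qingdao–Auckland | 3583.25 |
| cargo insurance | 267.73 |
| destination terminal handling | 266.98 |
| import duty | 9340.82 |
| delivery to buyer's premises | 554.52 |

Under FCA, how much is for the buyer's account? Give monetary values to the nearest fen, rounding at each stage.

FCA: the seller delivers export-cleared goods to the carrier; the buyer bears costs from that point.
Seller's account: goods 172280.00 + inland to port 1322.06 + export clearance 194.55 = 173796.61
Buyer's account: origin terminal 796.20 + freight 3583.25 + insurance 267.73 + destination terminal 266.98 + duty 9340.82 + delivery 554.52 = 14809.50

Buyer's account: CNY 14809.50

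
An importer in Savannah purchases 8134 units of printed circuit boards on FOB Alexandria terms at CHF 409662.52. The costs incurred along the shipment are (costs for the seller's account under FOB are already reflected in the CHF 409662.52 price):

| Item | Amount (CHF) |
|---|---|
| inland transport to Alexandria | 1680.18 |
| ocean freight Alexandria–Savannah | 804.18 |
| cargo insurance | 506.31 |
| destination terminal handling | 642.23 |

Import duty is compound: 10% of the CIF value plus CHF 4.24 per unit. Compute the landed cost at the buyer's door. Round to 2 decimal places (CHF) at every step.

Total landed cost: CHF 487200.70

FOB: the seller bears costs until goods are on board at the origin port; the buyer bears freight, insurance and all costs thereafter.
Already in the invoice (seller's account under FOB): inland to port — exclude.
CIF value = FOB price + freight + insurance = 409662.52 + 804.18 + 506.31 = 410973.01
Ad valorem component: 410973.01 × 10% = 41097.30
Specific component: 8134 × 4.24 = 34488.16
Import duty = 41097.30 + 34488.16 = 75585.46
Buyer bears: freight 804.18 + insurance 506.31 + destination terminal 642.23 + duty 75585.46 = 77538.18
Landed cost = invoice 409662.52 + 77538.18 = 487200.70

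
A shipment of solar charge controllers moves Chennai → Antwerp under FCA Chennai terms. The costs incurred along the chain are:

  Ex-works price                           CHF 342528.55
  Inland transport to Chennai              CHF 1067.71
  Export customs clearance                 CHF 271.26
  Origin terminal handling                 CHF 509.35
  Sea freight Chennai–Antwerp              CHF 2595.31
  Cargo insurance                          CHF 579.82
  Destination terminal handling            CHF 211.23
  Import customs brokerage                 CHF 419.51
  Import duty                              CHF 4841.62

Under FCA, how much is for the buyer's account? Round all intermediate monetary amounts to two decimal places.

Buyer's account: CHF 9156.84

FCA: the seller delivers export-cleared goods to the carrier; the buyer bears costs from that point.
Seller's account: goods 342528.55 + inland to port 1067.71 + export clearance 271.26 = 343867.52
Buyer's account: origin terminal 509.35 + freight 2595.31 + insurance 579.82 + destination terminal 211.23 + brokerage 419.51 + duty 4841.62 = 9156.84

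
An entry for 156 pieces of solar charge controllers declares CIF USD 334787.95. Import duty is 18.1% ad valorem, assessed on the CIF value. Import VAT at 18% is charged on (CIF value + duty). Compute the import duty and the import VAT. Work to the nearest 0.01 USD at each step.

Import duty: USD 60596.62; import VAT: USD 71169.22

Import duty = 334787.95 × 18.1% = 60596.62
VAT base = CIF + duty = 334787.95 + 60596.62 = 395384.57
Import VAT = 395384.57 × 18% = 71169.22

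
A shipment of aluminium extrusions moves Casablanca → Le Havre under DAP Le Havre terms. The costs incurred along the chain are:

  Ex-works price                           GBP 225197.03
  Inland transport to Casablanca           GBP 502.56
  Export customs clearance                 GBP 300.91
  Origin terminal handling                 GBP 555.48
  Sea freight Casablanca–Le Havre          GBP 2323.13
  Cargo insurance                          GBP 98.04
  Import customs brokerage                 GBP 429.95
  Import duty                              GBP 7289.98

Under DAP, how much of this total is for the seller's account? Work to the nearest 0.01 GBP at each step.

DAP: the seller bears all costs to the named destination except import duty and clearance.
Seller's account: goods 225197.03 + inland to port 502.56 + export clearance 300.91 + origin terminal 555.48 + freight 2323.13 + insurance 98.04 = 228977.15
Buyer's account: brokerage 429.95 + duty 7289.98 = 7719.93

Seller's account: GBP 228977.15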